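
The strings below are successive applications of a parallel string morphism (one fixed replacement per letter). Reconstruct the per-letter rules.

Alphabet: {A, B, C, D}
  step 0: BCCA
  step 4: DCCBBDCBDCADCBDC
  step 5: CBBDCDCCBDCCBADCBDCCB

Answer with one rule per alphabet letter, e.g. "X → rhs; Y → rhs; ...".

A->AD, B->DC, C->B, D->C

  step 4 ⇒ step 5: DCCBBDCBDCADCBDC ⇒ C·B·B·DC·DC·C·B·DC·C·B·AD·C·B·DC·C·B
    A ↦ AD
    B ↦ DC
    C ↦ B
    D ↦ C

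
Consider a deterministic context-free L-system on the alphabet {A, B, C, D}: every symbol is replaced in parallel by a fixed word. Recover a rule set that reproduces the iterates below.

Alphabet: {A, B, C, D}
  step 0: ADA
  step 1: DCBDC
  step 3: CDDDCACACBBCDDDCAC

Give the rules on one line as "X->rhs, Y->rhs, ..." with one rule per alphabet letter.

  step 0 ⇒ step 1: ADA ⇒ DC·B·DC
    A ↦ DC
    D ↦ B
    B ↦ CDD  (constrained at step 1)
    C ↦ AC  (constrained at step 1)

A->DC, B->CDD, C->AC, D->B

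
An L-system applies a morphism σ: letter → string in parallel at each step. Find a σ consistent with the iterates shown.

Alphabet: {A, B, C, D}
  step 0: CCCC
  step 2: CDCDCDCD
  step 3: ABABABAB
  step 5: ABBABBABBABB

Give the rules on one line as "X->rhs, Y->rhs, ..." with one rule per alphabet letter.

A->CD, B->D, C->A, D->B

  step 2 ⇒ step 3: CDCDCDCD ⇒ A·B·A·B·A·B·A·B
    C ↦ A
    D ↦ B
    A ↦ CD  (constrained at step 3)
    B ↦ D  (constrained at step 3)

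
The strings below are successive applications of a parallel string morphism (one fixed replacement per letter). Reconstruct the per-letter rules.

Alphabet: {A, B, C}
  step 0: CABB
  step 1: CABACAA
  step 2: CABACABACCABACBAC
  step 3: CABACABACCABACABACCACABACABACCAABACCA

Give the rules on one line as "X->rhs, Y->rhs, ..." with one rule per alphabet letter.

  step 2 ⇒ step 3: CABACABACCABACBAC ⇒ CA·BAC·A·BAC·CA·BAC·A·BAC·CA·CA·BAC·A·BAC·CA·A·BAC·CA
    A ↦ BAC
    B ↦ A
    C ↦ CA

A->BAC, B->A, C->CA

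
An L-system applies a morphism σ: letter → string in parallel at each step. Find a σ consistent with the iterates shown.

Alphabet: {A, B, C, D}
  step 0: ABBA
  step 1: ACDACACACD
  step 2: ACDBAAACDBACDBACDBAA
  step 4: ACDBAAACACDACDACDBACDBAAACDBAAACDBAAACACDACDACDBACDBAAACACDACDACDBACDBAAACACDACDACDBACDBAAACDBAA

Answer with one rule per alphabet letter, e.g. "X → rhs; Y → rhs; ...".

  step 1 ⇒ step 2: ACDACACACD ⇒ ACD·B·AA·ACD·B·ACD·B·ACD·B·AA
    A ↦ ACD
    C ↦ B
    D ↦ AA
  step 0 ⇒ step 1: ABBA ⇒ ACD·AC·AC·ACD
    B ↦ AC

A->ACD, B->AC, C->B, D->AA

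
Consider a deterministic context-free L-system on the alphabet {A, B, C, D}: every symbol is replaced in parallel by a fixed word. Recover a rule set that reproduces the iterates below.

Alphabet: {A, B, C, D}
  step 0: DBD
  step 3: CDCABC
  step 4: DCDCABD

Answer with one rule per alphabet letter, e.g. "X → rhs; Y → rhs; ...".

  step 3 ⇒ step 4: CDCABC ⇒ D·C·D·C·AB·D
    A ↦ C
    B ↦ AB
    C ↦ D
    D ↦ C

A->C, B->AB, C->D, D->C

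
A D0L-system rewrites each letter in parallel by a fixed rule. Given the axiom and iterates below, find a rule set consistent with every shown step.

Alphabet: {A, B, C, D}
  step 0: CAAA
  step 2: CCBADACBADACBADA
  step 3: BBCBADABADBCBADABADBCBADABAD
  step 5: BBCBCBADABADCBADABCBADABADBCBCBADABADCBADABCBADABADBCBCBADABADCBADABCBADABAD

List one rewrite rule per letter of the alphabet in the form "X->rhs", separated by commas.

A->BAD, B->C, C->B, D->A

  step 2 ⇒ step 3: CCBADACBADACBADA ⇒ B·B·C·BAD·A·BAD·B·C·BAD·A·BAD·B·C·BAD·A·BAD
    A ↦ BAD
    B ↦ C
    C ↦ B
    D ↦ A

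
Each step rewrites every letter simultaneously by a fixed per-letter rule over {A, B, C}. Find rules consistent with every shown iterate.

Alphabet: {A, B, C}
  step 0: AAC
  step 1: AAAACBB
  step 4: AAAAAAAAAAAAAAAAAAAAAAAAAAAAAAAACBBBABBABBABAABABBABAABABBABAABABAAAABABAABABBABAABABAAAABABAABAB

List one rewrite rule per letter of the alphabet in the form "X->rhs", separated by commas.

  step 0 ⇒ step 1: AAC ⇒ AA·AA·CBB
    A ↦ AA
    C ↦ CBB
    B ↦ BAB  (constrained at step 1)

A->AA, B->BAB, C->CBB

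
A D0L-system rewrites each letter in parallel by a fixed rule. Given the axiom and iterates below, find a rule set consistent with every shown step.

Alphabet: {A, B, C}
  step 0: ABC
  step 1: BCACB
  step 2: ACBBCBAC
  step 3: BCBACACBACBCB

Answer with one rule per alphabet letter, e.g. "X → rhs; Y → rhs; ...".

A->BC, B->AC, C->B

  step 2 ⇒ step 3: ACBBCBAC ⇒ BC·B·AC·AC·B·AC·BC·B
    A ↦ BC
    B ↦ AC
    C ↦ B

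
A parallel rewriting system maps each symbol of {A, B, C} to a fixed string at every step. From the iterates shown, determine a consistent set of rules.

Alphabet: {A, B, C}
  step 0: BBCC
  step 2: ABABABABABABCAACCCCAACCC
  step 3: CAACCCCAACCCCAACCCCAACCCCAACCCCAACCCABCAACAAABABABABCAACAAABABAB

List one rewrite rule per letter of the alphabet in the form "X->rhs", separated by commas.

  step 2 ⇒ step 3: ABABABABABABCAACCCCAACCC ⇒ CAA·CCC·CAA·CCC·CAA·CCC·CAA·CCC·CAA·CCC·CAA·CCC·AB·CAA·CAA·AB·AB·AB·AB·CAA·CAA·AB·AB·AB
    A ↦ CAA
    B ↦ CCC
    C ↦ AB

A->CAA, B->CCC, C->AB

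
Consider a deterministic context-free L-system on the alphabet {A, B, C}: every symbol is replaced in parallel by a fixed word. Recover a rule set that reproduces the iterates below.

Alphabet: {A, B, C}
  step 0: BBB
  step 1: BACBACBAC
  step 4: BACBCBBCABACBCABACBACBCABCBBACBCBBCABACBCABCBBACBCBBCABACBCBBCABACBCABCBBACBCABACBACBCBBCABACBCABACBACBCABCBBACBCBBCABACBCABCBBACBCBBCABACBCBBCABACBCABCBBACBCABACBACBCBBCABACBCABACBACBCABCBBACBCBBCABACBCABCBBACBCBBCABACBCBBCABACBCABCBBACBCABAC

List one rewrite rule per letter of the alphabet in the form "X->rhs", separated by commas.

  step 0 ⇒ step 1: BBB ⇒ BAC·BAC·BAC
    B ↦ BAC
    A ↦ BCB  (constrained at step 1)
    C ↦ BCA  (constrained at step 1)

A->BCB, B->BAC, C->BCA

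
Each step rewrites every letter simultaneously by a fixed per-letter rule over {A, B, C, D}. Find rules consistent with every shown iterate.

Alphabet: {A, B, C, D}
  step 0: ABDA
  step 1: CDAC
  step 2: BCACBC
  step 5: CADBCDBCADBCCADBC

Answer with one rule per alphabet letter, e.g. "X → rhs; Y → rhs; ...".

A->C, B->D, C->BC, D->A

  step 1 ⇒ step 2: CDAC ⇒ BC·A·C·BC
    A ↦ C
    C ↦ BC
    D ↦ A
  step 0 ⇒ step 1: ABDA ⇒ C·D·A·C
    B ↦ D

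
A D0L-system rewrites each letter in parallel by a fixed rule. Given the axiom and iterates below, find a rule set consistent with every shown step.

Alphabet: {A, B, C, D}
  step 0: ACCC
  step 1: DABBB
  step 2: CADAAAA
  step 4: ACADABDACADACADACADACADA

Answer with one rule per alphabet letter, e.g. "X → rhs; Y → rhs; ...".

  step 1 ⇒ step 2: DABBB ⇒ CA·DA·A·A·A
    A ↦ DA
    B ↦ A
    D ↦ CA
  step 0 ⇒ step 1: ACCC ⇒ DA·B·B·B
    C ↦ B

A->DA, B->A, C->B, D->CA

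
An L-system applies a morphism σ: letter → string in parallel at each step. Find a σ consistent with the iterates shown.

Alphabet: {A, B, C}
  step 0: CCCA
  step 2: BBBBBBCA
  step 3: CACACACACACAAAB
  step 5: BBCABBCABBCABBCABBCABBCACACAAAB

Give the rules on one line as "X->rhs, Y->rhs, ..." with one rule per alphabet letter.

  step 2 ⇒ step 3: BBBBBBCA ⇒ CA·CA·CA·CA·CA·CA·AA·B
    A ↦ B
    B ↦ CA
    C ↦ AA

A->B, B->CA, C->AA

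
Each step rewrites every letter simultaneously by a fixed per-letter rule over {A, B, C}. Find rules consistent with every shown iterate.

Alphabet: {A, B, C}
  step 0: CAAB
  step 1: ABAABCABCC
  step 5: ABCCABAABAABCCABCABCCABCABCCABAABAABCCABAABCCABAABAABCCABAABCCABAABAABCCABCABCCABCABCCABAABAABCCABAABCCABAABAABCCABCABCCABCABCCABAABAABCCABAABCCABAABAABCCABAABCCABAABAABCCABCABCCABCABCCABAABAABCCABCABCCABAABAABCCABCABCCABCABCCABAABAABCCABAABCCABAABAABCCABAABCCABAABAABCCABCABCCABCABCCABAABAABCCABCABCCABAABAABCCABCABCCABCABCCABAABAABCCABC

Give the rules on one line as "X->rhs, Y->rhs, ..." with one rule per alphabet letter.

  step 0 ⇒ step 1: CAAB ⇒ ABA·ABC·ABC·C
    A ↦ ABC
    B ↦ C
    C ↦ ABA

A->ABC, B->C, C->ABA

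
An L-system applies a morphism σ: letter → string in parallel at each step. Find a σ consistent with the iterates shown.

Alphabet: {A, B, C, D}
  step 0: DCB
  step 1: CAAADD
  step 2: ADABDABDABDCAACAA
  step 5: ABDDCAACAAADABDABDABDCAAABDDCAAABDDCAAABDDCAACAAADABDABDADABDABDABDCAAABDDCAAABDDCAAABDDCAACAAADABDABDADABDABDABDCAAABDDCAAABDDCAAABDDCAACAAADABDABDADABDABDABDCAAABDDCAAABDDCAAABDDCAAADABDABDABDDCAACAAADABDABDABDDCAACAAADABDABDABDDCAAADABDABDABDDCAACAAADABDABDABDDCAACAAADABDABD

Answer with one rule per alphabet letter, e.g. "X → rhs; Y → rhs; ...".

  step 1 ⇒ step 2: CAAADD ⇒ AD·ABD·ABD·ABD·CAA·CAA
    A ↦ ABD
    C ↦ AD
    D ↦ CAA
  step 0 ⇒ step 1: DCB ⇒ CAA·AD·D
    B ↦ D

A->ABD, B->D, C->AD, D->CAA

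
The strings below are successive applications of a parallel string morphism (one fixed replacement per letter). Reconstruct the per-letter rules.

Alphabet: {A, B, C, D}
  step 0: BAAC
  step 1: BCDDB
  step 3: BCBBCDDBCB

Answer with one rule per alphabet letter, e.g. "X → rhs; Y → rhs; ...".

  step 0 ⇒ step 1: BAAC ⇒ BC·D·D·B
    A ↦ D
    B ↦ BC
    C ↦ B
    D ↦ A  (constrained at step 1)

A->D, B->BC, C->B, D->A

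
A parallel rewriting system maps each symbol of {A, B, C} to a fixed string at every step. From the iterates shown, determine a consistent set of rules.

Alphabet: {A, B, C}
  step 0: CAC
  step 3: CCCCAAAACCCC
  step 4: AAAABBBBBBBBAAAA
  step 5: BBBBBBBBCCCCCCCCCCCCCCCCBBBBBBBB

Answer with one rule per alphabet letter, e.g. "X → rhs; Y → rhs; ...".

  step 4 ⇒ step 5: AAAABBBBBBBBAAAA ⇒ BB·BB·BB·BB·CC·CC·CC·CC·CC·CC·CC·CC·BB·BB·BB·BB
    A ↦ BB
    B ↦ CC
  step 3 ⇒ step 4: CCCCAAAACCCC ⇒ A·A·A·A·BB·BB·BB·BB·A·A·A·A
    C ↦ A

A->BB, B->CC, C->A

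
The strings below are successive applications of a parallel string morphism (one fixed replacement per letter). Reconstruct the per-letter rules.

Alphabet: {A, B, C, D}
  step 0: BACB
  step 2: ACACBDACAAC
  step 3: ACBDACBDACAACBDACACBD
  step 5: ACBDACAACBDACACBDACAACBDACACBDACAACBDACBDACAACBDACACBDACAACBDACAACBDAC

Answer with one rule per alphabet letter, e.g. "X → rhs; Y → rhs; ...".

A->AC, B->A, C->BD, D->CA

  step 2 ⇒ step 3: ACACBDACAAC ⇒ AC·BD·AC·BD·A·CA·AC·BD·AC·AC·BD
    A ↦ AC
    B ↦ A
    C ↦ BD
    D ↦ CA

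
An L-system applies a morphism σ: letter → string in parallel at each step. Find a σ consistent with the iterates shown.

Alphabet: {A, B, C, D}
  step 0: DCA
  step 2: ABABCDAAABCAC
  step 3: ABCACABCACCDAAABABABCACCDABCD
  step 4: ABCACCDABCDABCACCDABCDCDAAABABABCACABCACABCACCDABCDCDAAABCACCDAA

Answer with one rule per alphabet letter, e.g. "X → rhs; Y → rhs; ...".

A->AB, B->CAC, C->CD, D->AA

  step 3 ⇒ step 4: ABCACABCACCDAAABABABCACCDABCD ⇒ AB·CAC·CD·AB·CD·AB·CAC·CD·AB·CD·CD·AA·AB·AB·AB·CAC·AB·CAC·AB·CAC·CD·AB·CD·CD·AA·AB·CAC·CD·AA
    A ↦ AB
    B ↦ CAC
    C ↦ CD
    D ↦ AA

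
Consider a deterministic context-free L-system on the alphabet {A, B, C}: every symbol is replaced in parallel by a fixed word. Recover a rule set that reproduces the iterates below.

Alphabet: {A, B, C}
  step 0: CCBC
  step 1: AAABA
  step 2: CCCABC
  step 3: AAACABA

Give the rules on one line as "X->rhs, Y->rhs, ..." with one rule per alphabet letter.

A->C, B->AB, C->A

  step 2 ⇒ step 3: CCCABC ⇒ A·A·A·C·AB·A
    A ↦ C
    B ↦ AB
    C ↦ A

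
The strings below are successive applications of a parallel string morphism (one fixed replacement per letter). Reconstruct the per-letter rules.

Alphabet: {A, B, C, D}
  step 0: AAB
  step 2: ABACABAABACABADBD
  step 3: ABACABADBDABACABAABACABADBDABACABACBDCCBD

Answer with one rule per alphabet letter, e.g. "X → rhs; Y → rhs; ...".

A->ABA, B->C, C->DBD, D->CBD

  step 2 ⇒ step 3: ABACABAABACABADBD ⇒ ABA·C·ABA·DBD·ABA·C·ABA·ABA·C·ABA·DBD·ABA·C·ABA·CBD·C·CBD
    A ↦ ABA
    B ↦ C
    C ↦ DBD
    D ↦ CBD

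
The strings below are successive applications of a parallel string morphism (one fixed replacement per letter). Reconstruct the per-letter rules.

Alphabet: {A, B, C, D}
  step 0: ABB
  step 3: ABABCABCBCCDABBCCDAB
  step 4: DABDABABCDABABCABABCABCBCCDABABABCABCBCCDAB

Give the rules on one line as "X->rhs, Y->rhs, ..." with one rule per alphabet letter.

  step 3 ⇒ step 4: ABABCABCBCCDABBCCDAB ⇒ D·AB·D·AB·ABC·D·AB·ABC·AB·ABC·ABC·BCC·D·AB·AB·ABC·ABC·BCC·D·AB
    A ↦ D
    B ↦ AB
    C ↦ ABC
    D ↦ BCC

A->D, B->AB, C->ABC, D->BCC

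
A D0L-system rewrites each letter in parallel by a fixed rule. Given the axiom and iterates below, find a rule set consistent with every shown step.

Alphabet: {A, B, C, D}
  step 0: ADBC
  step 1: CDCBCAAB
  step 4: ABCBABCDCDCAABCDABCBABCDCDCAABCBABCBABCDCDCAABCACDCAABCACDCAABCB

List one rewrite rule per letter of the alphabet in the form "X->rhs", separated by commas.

  step 0 ⇒ step 1: ADBC ⇒ CD·CB·CA·AB
    A ↦ CD
    B ↦ CA
    C ↦ AB
    D ↦ CB

A->CD, B->CA, C->AB, D->CB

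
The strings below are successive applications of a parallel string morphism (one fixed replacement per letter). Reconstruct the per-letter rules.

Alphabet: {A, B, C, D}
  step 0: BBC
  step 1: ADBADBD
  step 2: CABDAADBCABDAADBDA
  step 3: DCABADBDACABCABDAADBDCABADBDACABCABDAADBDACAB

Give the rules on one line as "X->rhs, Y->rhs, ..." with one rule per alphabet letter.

A->CAB, B->ADB, C->D, D->DA

  step 2 ⇒ step 3: CABDAADBCABDAADBDA ⇒ D·CAB·ADB·DA·CAB·CAB·DA·ADB·D·CAB·ADB·DA·CAB·CAB·DA·ADB·DA·CAB
    A ↦ CAB
    B ↦ ADB
    C ↦ D
    D ↦ DA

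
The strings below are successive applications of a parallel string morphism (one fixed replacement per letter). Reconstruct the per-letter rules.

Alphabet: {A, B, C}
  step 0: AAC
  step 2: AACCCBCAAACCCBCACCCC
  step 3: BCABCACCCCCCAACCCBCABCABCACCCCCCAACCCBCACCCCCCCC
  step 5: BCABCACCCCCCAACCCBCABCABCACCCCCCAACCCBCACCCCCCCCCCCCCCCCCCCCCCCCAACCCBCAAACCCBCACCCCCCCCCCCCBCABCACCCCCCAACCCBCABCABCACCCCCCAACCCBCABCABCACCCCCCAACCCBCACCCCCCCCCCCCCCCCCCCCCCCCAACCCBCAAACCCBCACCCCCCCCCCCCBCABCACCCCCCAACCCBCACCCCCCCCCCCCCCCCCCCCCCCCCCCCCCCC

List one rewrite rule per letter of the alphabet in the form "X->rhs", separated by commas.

  step 2 ⇒ step 3: AACCCBCAAACCCBCACCCC ⇒ BCA·BCA·CC·CC·CC·AAC·CC·BCA·BCA·BCA·CC·CC·CC·AAC·CC·BCA·CC·CC·CC·CC
    A ↦ BCA
    B ↦ AAC
    C ↦ CC

A->BCA, B->AAC, C->CC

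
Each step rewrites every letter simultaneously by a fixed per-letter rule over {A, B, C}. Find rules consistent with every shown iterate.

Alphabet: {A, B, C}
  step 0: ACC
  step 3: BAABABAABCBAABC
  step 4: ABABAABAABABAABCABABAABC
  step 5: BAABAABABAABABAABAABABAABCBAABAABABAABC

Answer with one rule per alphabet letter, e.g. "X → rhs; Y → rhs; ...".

A->BA, B->A, C->BC

  step 4 ⇒ step 5: ABABAABAABABAABCABABAABC ⇒ BA·A·BA·A·BA·BA·A·BA·BA·A·BA·A·BA·BA·A·BC·BA·A·BA·A·BA·BA·A·BC
    A ↦ BA
    B ↦ A
    C ↦ BC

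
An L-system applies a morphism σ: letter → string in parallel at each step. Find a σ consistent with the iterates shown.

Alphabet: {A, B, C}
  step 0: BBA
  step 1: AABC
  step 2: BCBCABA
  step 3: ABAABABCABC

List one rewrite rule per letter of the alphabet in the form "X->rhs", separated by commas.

A->BC, B->A, C->BA

  step 2 ⇒ step 3: BCBCABA ⇒ A·BA·A·BA·BC·A·BC
    A ↦ BC
    B ↦ A
    C ↦ BA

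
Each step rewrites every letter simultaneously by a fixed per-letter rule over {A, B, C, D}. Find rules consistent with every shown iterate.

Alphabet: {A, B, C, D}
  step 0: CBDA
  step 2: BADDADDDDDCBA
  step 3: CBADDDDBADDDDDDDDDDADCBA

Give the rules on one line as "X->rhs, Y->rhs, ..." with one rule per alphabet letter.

  step 2 ⇒ step 3: BADDADDDDDCBA ⇒ C·BA·DD·DD·BA·DD·DD·DD·DD·DD·AD·C·BA
    A ↦ BA
    B ↦ C
    C ↦ AD
    D ↦ DD

A->BA, B->C, C->AD, D->DD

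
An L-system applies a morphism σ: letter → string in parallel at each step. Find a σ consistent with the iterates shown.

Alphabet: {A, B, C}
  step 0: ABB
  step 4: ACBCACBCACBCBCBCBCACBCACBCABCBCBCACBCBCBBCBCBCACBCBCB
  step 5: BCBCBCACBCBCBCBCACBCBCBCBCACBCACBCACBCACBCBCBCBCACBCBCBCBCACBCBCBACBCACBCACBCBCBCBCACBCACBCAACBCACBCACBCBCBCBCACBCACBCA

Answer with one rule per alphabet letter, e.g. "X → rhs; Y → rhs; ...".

A->BCB, B->A, C->CBC

  step 4 ⇒ step 5: ACBCACBCACBCBCBCBCACBCACBCABCBCBCACBCBCBBCBCBCACBCBCB ⇒ BCB·CBC·A·CBC·BCB·CBC·A·CBC·BCB·CBC·A·CBC·A·CBC·A·CBC·A·CBC·BCB·CBC·A·CBC·BCB·CBC·A·CBC·BCB·A·CBC·A·CBC·A·CBC·BCB·CBC·A·CBC·A·CBC·A·A·CBC·A·CBC·A·CBC·BCB·CBC·A·CBC·A·CBC·A
    A ↦ BCB
    B ↦ A
    C ↦ CBC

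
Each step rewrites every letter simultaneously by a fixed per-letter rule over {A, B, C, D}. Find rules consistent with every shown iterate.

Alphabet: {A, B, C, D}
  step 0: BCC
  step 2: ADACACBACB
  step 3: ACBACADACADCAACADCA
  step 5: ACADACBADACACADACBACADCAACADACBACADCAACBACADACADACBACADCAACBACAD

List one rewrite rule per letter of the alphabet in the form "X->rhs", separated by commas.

  step 2 ⇒ step 3: ADACACBACB ⇒ AC·B·AC·AD·AC·AD·CA·AC·AD·CA
    A ↦ AC
    B ↦ CA
    C ↦ AD
    D ↦ B

A->AC, B->CA, C->AD, D->B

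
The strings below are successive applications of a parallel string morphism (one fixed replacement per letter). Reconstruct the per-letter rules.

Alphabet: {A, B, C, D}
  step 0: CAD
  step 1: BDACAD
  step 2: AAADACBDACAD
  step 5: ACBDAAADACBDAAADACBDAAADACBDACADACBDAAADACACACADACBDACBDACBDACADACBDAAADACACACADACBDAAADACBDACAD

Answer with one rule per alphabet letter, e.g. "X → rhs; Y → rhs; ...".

  step 1 ⇒ step 2: BDACAD ⇒ AA·AD·AC·BD·AC·AD
    A ↦ AC
    B ↦ AA
    C ↦ BD
    D ↦ AD

A->AC, B->AA, C->BD, D->AD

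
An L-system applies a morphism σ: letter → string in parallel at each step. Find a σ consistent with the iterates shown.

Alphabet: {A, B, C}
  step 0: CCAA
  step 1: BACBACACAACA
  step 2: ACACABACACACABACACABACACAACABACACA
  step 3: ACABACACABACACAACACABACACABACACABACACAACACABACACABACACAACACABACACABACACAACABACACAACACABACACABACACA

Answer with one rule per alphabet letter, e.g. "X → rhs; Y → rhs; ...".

A->ACA, B->AC, C->BAC

  step 2 ⇒ step 3: ACACABACACACABACACABACACAACABACACA ⇒ ACA·BAC·ACA·BAC·ACA·AC·ACA·BAC·ACA·BAC·ACA·BAC·ACA·AC·ACA·BAC·ACA·BAC·ACA·AC·ACA·BAC·ACA·BAC·ACA·ACA·BAC·ACA·AC·ACA·BAC·ACA·BAC·ACA
    A ↦ ACA
    B ↦ AC
    C ↦ BAC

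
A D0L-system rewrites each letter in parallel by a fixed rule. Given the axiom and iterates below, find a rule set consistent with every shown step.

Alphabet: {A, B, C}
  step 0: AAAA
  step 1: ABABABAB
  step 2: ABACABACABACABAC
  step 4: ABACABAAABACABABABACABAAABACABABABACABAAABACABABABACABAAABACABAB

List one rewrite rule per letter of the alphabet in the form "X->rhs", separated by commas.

A->AB, B->AC, C->AA

  step 1 ⇒ step 2: ABABABAB ⇒ AB·AC·AB·AC·AB·AC·AB·AC
    A ↦ AB
    B ↦ AC
    C ↦ AA  (constrained at step 2)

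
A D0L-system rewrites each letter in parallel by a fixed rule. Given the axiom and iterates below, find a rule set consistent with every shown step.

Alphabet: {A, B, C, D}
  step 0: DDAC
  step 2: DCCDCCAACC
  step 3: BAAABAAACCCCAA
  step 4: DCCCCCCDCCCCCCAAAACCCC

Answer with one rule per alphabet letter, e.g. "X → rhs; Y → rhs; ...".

A->CC, B->D, C->A, D->BA

  step 3 ⇒ step 4: BAAABAAACCCCAA ⇒ D·CC·CC·CC·D·CC·CC·CC·A·A·A·A·CC·CC
    A ↦ CC
    B ↦ D
    C ↦ A
  step 2 ⇒ step 3: DCCDCCAACC ⇒ BA·A·A·BA·A·A·CC·CC·A·A
    D ↦ BA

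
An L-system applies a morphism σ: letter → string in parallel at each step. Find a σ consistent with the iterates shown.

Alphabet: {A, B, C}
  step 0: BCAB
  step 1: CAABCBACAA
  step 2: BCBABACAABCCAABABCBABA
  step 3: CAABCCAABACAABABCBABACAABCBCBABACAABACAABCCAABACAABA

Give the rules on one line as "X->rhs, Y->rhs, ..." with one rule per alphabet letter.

A->BA, B->CAA, C->BC

  step 2 ⇒ step 3: BCBABACAABCCAABABCBABA ⇒ CAA·BC·CAA·BA·CAA·BA·BC·BA·BA·CAA·BC·BC·BA·BA·CAA·BA·CAA·BC·CAA·BA·CAA·BA
    A ↦ BA
    B ↦ CAA
    C ↦ BC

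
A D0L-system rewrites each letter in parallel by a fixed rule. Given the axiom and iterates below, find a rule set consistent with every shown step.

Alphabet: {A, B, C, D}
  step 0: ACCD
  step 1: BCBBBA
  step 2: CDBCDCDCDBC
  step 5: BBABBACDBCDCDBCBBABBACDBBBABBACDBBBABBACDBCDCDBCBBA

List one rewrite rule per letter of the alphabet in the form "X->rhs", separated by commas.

A->BC, B->CD, C->B, D->BA

  step 1 ⇒ step 2: BCBBBA ⇒ CD·B·CD·CD·CD·BC
    A ↦ BC
    B ↦ CD
    C ↦ B
  step 0 ⇒ step 1: ACCD ⇒ BC·B·B·BA
    D ↦ BA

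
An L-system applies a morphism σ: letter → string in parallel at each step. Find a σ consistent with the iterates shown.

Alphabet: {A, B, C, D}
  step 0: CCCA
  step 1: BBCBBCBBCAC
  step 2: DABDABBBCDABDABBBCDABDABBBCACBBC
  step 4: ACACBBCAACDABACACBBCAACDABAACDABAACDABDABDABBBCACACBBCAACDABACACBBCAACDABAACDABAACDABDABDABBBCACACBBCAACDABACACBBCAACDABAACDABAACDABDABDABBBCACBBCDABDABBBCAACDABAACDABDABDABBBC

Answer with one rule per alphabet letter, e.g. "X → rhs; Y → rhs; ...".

  step 1 ⇒ step 2: BBCBBCBBCAC ⇒ DAB·DAB·BBC·DAB·DAB·BBC·DAB·DAB·BBC·AC·BBC
    A ↦ AC
    B ↦ DAB
    C ↦ BBC
    D ↦ A  (constrained at step 2)

A->AC, B->DAB, C->BBC, D->A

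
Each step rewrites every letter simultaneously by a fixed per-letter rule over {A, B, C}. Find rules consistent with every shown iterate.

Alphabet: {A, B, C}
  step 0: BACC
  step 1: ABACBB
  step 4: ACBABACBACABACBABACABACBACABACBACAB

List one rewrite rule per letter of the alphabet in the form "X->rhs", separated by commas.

  step 0 ⇒ step 1: BACC ⇒ AB·AC·B·B
    A ↦ AC
    B ↦ AB
    C ↦ B

A->AC, B->AB, C->B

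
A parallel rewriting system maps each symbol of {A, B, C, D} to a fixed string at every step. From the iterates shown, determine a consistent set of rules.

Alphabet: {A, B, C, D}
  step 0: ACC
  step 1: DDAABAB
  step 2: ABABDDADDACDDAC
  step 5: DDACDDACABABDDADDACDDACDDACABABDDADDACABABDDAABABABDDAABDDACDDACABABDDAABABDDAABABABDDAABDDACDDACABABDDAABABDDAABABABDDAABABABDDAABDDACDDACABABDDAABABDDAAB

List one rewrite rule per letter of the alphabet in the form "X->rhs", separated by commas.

A->DDA, B->C, C->AB, D->AB

  step 1 ⇒ step 2: DDAABAB ⇒ AB·AB·DDA·DDA·C·DDA·C
    A ↦ DDA
    B ↦ C
    D ↦ AB
  step 0 ⇒ step 1: ACC ⇒ DDA·AB·AB
    C ↦ AB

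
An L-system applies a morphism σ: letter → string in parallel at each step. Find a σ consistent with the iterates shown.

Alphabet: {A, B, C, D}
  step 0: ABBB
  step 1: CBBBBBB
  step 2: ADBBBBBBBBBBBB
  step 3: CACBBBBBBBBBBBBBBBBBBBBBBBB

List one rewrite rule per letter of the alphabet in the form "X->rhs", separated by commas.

A->C, B->BB, C->AD, D->AC

  step 2 ⇒ step 3: ADBBBBBBBBBBBB ⇒ C·AC·BB·BB·BB·BB·BB·BB·BB·BB·BB·BB·BB·BB
    A ↦ C
    B ↦ BB
    D ↦ AC
  step 1 ⇒ step 2: CBBBBBB ⇒ AD·BB·BB·BB·BB·BB·BB
    C ↦ AD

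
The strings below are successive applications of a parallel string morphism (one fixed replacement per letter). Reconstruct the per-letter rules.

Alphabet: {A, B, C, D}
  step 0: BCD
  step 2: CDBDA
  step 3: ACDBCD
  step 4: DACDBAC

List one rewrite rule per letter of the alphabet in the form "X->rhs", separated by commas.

A->D, B->DB, C->A, D->C

  step 3 ⇒ step 4: ACDBCD ⇒ D·A·C·DB·A·C
    A ↦ D
    B ↦ DB
    C ↦ A
    D ↦ C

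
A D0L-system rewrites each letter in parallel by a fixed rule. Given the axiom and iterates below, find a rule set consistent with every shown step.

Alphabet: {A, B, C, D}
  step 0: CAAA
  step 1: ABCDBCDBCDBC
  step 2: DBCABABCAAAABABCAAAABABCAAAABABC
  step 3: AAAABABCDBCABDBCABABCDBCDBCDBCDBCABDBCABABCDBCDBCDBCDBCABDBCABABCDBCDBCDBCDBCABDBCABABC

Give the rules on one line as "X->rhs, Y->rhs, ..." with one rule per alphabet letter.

  step 2 ⇒ step 3: DBCABABCAAAABABCAAAABABCAAAABABC ⇒ AAA·AB·ABC·DBC·AB·DBC·AB·ABC·DBC·DBC·DBC·DBC·AB·DBC·AB·ABC·DBC·DBC·DBC·DBC·AB·DBC·AB·ABC·DBC·DBC·DBC·DBC·AB·DBC·AB·ABC
    A ↦ DBC
    B ↦ AB
    C ↦ ABC
    D ↦ AAA

A->DBC, B->AB, C->ABC, D->AAA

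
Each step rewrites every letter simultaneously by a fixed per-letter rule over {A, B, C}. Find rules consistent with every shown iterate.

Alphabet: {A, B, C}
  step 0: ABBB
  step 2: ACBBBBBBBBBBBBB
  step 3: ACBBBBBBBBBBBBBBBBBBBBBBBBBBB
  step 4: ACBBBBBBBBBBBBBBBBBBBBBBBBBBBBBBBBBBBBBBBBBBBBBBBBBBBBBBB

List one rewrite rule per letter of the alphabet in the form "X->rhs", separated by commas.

A->AC, B->BB, C->B

  step 3 ⇒ step 4: ACBBBBBBBBBBBBBBBBBBBBBBBBBBB ⇒ AC·B·BB·BB·BB·BB·BB·BB·BB·BB·BB·BB·BB·BB·BB·BB·BB·BB·BB·BB·BB·BB·BB·BB·BB·BB·BB·BB·BB
    A ↦ AC
    B ↦ BB
    C ↦ B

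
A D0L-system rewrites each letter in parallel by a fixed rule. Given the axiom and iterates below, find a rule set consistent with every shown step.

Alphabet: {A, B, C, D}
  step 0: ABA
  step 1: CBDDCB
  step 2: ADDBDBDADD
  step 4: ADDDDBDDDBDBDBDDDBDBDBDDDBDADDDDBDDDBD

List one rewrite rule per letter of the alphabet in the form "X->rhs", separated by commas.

A->CB, B->DD, C->A, D->BD

  step 1 ⇒ step 2: CBDDCB ⇒ A·DD·BD·BD·A·DD
    B ↦ DD
    C ↦ A
    D ↦ BD
  step 0 ⇒ step 1: ABA ⇒ CB·DD·CB
    A ↦ CB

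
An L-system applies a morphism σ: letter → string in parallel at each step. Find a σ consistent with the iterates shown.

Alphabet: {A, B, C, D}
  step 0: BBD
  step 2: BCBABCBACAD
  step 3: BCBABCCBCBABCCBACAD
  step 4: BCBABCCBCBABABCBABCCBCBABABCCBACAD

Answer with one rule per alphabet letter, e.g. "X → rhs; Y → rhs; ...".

  step 3 ⇒ step 4: BCBABCCBCBABCCBACAD ⇒ BC·BA·BC·C·BC·BA·BA·BC·BA·BC·C·BC·BA·BA·BC·C·BA·C·AD
    A ↦ C
    B ↦ BC
    C ↦ BA
    D ↦ AD

A->C, B->BC, C->BA, D->AD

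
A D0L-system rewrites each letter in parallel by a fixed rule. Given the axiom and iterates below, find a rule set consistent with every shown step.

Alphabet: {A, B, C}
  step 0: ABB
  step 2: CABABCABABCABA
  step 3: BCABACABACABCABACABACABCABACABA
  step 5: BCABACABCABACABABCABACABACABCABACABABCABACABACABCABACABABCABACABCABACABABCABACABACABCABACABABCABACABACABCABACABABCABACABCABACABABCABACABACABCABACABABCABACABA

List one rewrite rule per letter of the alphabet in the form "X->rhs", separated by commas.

A->BA, B->CA, C->BCA

  step 2 ⇒ step 3: CABABCABABCABA ⇒ BCA·BA·CA·BA·CA·BCA·BA·CA·BA·CA·BCA·BA·CA·BA
    A ↦ BA
    B ↦ CA
    C ↦ BCA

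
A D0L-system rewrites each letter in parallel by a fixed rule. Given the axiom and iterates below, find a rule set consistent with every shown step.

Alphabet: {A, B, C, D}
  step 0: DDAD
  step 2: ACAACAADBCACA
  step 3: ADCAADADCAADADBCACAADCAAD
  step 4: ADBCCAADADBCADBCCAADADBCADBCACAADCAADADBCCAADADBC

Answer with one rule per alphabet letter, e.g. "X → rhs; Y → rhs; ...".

A->AD, B->A, C->CA, D->BC

  step 3 ⇒ step 4: ADCAADADCAADADBCACAADCAAD ⇒ AD·BC·CA·AD·AD·BC·AD·BC·CA·AD·AD·BC·AD·BC·A·CA·AD·CA·AD·AD·BC·CA·AD·AD·BC
    A ↦ AD
    B ↦ A
    C ↦ CA
    D ↦ BC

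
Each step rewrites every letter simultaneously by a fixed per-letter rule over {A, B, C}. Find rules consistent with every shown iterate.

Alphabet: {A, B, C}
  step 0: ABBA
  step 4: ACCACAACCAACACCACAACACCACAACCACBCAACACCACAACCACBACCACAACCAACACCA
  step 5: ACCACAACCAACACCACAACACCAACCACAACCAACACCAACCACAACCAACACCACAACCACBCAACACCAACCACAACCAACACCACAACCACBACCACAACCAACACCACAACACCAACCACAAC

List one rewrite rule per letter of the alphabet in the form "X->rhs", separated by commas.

A->AC, B->CB, C->CA

  step 4 ⇒ step 5: ACCACAACCAACACCACAACACCACAACCACBCAACACCACAACCACBACCACAACCAACACCA ⇒ AC·CA·CA·AC·CA·AC·AC·CA·CA·AC·AC·CA·AC·CA·CA·AC·CA·AC·AC·CA·AC·CA·CA·AC·CA·AC·AC·CA·CA·AC·CA·CB·CA·AC·AC·CA·AC·CA·CA·AC·CA·AC·AC·CA·CA·AC·CA·CB·AC·CA·CA·AC·CA·AC·AC·CA·CA·AC·AC·CA·AC·CA·CA·AC
    A ↦ AC
    B ↦ CB
    C ↦ CA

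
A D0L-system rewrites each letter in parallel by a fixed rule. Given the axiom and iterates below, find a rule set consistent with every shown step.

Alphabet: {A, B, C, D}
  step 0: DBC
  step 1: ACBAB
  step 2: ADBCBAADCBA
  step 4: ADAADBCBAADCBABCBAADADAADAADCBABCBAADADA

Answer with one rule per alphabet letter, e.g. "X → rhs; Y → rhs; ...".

A->AD, B->CBA, C->B, D->A

  step 1 ⇒ step 2: ACBAB ⇒ AD·B·CBA·AD·CBA
    A ↦ AD
    B ↦ CBA
    C ↦ B
  step 0 ⇒ step 1: DBC ⇒ A·CBA·B
    D ↦ A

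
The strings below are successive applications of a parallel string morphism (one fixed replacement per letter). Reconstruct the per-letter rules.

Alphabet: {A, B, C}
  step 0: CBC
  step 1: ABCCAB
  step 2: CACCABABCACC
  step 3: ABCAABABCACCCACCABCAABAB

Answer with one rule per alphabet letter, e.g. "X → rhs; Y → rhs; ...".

  step 2 ⇒ step 3: CACCABABCACC ⇒ AB·CA·AB·AB·CA·CC·CA·CC·AB·CA·AB·AB
    A ↦ CA
    B ↦ CC
    C ↦ AB

A->CA, B->CC, C->AB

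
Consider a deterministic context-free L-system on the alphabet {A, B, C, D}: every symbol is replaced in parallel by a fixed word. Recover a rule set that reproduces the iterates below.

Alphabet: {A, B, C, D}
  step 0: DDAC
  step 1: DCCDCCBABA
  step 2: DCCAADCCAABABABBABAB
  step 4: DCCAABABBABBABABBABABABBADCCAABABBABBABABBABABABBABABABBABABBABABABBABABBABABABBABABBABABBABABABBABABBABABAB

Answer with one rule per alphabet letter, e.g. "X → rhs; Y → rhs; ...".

A->BAB, B->BA, C->A, D->DCC

  step 1 ⇒ step 2: DCCDCCBABA ⇒ DCC·A·A·DCC·A·A·BA·BAB·BA·BAB
    A ↦ BAB
    B ↦ BA
    C ↦ A
    D ↦ DCC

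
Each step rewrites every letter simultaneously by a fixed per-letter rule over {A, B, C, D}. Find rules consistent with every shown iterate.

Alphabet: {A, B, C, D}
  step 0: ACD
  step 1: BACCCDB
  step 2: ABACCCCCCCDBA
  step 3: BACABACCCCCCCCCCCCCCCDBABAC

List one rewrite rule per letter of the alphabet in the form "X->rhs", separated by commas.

  step 2 ⇒ step 3: ABACCCCCCCDBA ⇒ BAC·A·BAC·CC·CC·CC·CC·CC·CC·CC·DB·A·BAC
    A ↦ BAC
    B ↦ A
    C ↦ CC
    D ↦ DB

A->BAC, B->A, C->CC, D->DB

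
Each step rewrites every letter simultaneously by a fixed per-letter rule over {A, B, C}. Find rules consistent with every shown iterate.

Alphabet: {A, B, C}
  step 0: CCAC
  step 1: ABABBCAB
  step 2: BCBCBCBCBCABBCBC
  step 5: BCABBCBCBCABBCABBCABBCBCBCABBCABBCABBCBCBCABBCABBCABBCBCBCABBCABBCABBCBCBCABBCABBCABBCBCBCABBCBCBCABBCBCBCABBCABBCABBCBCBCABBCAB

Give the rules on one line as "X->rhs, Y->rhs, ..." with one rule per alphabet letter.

  step 1 ⇒ step 2: ABABBCAB ⇒ BC·BC·BC·BC·BC·AB·BC·BC
    A ↦ BC
    B ↦ BC
    C ↦ AB

A->BC, B->BC, C->AB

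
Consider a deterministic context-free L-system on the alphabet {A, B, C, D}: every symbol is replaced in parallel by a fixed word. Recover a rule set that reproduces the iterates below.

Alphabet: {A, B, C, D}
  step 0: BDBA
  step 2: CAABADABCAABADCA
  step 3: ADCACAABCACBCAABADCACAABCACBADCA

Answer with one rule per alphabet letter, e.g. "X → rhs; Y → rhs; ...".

  step 2 ⇒ step 3: CAABADABCAABADCA ⇒ AD·CA·CA·AB·CA·CB·CA·AB·AD·CA·CA·AB·CA·CB·AD·CA
    A ↦ CA
    B ↦ AB
    C ↦ AD
    D ↦ CB

A->CA, B->AB, C->AD, D->CB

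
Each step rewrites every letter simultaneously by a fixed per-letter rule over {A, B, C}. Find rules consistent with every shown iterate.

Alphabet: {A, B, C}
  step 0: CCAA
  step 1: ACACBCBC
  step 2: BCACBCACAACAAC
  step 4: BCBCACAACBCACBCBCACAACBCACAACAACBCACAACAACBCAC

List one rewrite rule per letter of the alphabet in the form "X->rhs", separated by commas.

  step 1 ⇒ step 2: ACACBCBC ⇒ BC·AC·BC·AC·A·AC·A·AC
    A ↦ BC
    B ↦ A
    C ↦ AC

A->BC, B->A, C->AC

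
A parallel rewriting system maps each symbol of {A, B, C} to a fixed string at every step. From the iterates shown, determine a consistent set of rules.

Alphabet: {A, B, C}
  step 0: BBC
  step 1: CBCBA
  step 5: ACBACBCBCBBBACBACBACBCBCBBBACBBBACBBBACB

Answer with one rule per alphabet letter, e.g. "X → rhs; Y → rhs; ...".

A->BB, B->CB, C->A

  step 0 ⇒ step 1: BBC ⇒ CB·CB·A
    B ↦ CB
    C ↦ A
    A ↦ BB  (constrained at step 1)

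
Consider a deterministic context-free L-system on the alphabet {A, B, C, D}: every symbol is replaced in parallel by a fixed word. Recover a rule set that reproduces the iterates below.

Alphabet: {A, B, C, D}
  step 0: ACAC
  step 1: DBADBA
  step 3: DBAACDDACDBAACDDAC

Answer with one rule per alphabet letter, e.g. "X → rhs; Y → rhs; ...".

  step 0 ⇒ step 1: ACAC ⇒ D·BA·D·BA
    A ↦ D
    C ↦ BA
    B ↦ DAA  (constrained at step 1)
    D ↦ AC  (constrained at step 1)

A->D, B->DAA, C->BA, D->AC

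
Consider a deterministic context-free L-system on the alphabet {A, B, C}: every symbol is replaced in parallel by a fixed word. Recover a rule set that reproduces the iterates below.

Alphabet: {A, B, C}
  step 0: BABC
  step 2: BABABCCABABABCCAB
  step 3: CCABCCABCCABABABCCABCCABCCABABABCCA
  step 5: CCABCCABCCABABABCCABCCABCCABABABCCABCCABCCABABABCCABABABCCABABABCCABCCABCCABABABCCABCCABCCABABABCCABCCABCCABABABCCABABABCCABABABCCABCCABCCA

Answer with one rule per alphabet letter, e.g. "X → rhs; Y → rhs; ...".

  step 2 ⇒ step 3: BABABCCABABABCCAB ⇒ CCA·B·CCA·B·CCA·BA·BA·B·CCA·B·CCA·B·CCA·BA·BA·B·CCA
    A ↦ B
    B ↦ CCA
    C ↦ BA

A->B, B->CCA, C->BA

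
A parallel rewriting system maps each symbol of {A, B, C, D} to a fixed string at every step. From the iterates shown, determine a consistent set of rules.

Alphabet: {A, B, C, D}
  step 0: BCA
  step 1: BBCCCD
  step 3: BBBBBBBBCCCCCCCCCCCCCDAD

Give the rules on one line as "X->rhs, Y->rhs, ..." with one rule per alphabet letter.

A->CD, B->BB, C->CC, D->AD

  step 0 ⇒ step 1: BCA ⇒ BB·CC·CD
    A ↦ CD
    B ↦ BB
    C ↦ CC
    D ↦ AD  (constrained at step 1)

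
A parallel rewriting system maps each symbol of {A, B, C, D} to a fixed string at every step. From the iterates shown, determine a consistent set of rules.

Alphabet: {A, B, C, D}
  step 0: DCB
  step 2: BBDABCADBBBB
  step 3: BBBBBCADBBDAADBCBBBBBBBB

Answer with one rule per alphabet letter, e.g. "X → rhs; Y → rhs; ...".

A->AD, B->BB, C->DA, D->BC

  step 2 ⇒ step 3: BBDABCADBBBB ⇒ BB·BB·BC·AD·BB·DA·AD·BC·BB·BB·BB·BB
    A ↦ AD
    B ↦ BB
    C ↦ DA
    D ↦ BC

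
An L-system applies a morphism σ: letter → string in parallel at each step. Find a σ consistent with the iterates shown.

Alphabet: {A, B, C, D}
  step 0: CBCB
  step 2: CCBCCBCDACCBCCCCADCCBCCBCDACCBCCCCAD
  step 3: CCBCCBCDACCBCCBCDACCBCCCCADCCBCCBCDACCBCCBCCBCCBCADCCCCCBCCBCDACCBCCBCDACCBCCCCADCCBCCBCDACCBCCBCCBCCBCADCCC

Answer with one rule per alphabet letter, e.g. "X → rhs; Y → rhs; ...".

  step 2 ⇒ step 3: CCBCCBCDACCBCCCCADCCBCCBCDACCBCCCCAD ⇒ CCB·CCB·CDA·CCB·CCB·CDA·CCB·CCC·CAD·CCB·CCB·CDA·CCB·CCB·CCB·CCB·CAD·CCC·CCB·CCB·CDA·CCB·CCB·CDA·CCB·CCC·CAD·CCB·CCB·CDA·CCB·CCB·CCB·CCB·CAD·CCC
    A ↦ CAD
    B ↦ CDA
    C ↦ CCB
    D ↦ CCC

A->CAD, B->CDA, C->CCB, D->CCC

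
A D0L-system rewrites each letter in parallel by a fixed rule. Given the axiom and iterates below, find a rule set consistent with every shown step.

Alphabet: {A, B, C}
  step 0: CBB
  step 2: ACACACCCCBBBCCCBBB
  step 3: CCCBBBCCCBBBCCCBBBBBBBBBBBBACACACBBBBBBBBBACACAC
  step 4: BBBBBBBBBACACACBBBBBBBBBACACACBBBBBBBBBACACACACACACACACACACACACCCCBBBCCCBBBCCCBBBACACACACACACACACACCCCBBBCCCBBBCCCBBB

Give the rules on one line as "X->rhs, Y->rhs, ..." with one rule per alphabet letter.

  step 3 ⇒ step 4: CCCBBBCCCBBBCCCBBBBBBBBBBBBACACACBBBBBBBBBACACAC ⇒ BBB·BBB·BBB·AC·AC·AC·BBB·BBB·BBB·AC·AC·AC·BBB·BBB·BBB·AC·AC·AC·AC·AC·AC·AC·AC·AC·AC·AC·AC·CCC·BBB·CCC·BBB·CCC·BBB·AC·AC·AC·AC·AC·AC·AC·AC·AC·CCC·BBB·CCC·BBB·CCC·BBB
    A ↦ CCC
    B ↦ AC
    C ↦ BBB

A->CCC, B->AC, C->BBB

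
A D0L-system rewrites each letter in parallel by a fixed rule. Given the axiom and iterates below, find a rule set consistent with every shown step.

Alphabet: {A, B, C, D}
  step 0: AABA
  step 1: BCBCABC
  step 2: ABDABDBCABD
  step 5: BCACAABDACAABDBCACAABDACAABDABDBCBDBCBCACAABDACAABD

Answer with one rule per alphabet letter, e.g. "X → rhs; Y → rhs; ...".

A->BC, B->A, C->BD, D->CA

  step 1 ⇒ step 2: BCBCABC ⇒ A·BD·A·BD·BC·A·BD
    A ↦ BC
    B ↦ A
    C ↦ BD
    D ↦ CA  (constrained at step 2)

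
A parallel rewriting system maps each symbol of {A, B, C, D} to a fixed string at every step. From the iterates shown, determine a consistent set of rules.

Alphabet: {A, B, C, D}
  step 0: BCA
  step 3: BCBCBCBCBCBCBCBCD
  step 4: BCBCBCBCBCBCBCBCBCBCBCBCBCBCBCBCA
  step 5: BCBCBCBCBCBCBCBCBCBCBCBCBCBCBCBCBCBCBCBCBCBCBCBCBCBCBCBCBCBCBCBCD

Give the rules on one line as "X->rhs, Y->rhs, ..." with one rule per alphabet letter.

  step 4 ⇒ step 5: BCBCBCBCBCBCBCBCBCBCBCBCBCBCBCBCA ⇒ BC·BC·BC·BC·BC·BC·BC·BC·BC·BC·BC·BC·BC·BC·BC·BC·BC·BC·BC·BC·BC·BC·BC·BC·BC·BC·BC·BC·BC·BC·BC·BC·D
    A ↦ D
    B ↦ BC
    C ↦ BC
  step 3 ⇒ step 4: BCBCBCBCBCBCBCBCD ⇒ BC·BC·BC·BC·BC·BC·BC·BC·BC·BC·BC·BC·BC·BC·BC·BC·A
    D ↦ A

A->D, B->BC, C->BC, D->A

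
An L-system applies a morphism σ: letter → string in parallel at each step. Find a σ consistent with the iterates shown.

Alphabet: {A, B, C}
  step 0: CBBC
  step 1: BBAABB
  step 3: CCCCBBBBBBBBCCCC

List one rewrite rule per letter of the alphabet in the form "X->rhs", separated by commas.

A->CC, B->A, C->BB

  step 0 ⇒ step 1: CBBC ⇒ BB·A·A·BB
    B ↦ A
    C ↦ BB
    A ↦ CC  (constrained at step 1)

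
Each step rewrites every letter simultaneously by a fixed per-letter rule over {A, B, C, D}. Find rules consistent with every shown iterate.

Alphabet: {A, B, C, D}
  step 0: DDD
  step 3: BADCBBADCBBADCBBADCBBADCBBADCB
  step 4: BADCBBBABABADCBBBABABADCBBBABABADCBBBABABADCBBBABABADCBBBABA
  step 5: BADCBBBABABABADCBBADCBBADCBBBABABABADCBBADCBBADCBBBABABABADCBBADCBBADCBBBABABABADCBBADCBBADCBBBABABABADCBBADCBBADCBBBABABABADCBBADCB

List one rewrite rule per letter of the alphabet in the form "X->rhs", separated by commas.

A->DCB, B->BA, C->A, D->BB

  step 4 ⇒ step 5: BADCBBBABABADCBBBABABADCBBBABABADCBBBABABADCBBBABABADCBBBABA ⇒ BA·DCB·BB·A·BA·BA·BA·DCB·BA·DCB·BA·DCB·BB·A·BA·BA·BA·DCB·BA·DCB·BA·DCB·BB·A·BA·BA·BA·DCB·BA·DCB·BA·DCB·BB·A·BA·BA·BA·DCB·BA·DCB·BA·DCB·BB·A·BA·BA·BA·DCB·BA·DCB·BA·DCB·BB·A·BA·BA·BA·DCB·BA·DCB
    A ↦ DCB
    B ↦ BA
    C ↦ A
    D ↦ BB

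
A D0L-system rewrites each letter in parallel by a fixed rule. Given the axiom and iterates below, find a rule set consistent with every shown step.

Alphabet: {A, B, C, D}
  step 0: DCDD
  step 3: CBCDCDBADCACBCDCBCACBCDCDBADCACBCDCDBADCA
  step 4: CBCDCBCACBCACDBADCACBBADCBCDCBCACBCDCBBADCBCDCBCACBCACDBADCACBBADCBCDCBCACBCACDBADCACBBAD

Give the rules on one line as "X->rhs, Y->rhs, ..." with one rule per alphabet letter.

  step 3 ⇒ step 4: CBCDCDBADCACBCDCBCACBCDCDBADCACBCDCDBADCA ⇒ CB·CD·CB·CA·CB·CA·CD·BAD·CA·CB·BAD·CB·CD·CB·CA·CB·CD·CB·BAD·CB·CD·CB·CA·CB·CA·CD·BAD·CA·CB·BAD·CB·CD·CB·CA·CB·CA·CD·BAD·CA·CB·BAD
    A ↦ BAD
    B ↦ CD
    C ↦ CB
    D ↦ CA

A->BAD, B->CD, C->CB, D->CA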